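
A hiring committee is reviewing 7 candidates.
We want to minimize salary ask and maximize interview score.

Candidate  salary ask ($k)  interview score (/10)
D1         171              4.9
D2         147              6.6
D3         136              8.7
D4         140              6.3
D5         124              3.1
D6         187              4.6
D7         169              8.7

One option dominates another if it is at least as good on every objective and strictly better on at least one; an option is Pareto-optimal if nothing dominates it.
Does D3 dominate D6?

Yes

D3 vs D6: salary ask 136≤187, interview score 8.7≥4.6 — D3 is at least as good on every objective with at least one strict improvement.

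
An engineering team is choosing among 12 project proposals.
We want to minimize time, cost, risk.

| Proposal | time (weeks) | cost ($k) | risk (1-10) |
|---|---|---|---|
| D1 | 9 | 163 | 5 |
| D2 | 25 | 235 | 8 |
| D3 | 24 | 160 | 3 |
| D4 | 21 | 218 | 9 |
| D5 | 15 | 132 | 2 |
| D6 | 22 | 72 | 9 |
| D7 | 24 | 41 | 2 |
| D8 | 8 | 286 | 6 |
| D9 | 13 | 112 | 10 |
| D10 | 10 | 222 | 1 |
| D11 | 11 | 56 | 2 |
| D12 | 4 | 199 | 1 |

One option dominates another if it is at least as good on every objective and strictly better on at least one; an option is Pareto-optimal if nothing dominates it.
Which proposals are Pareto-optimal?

D1, D7, D11, D12

D1: not dominated.
D2: dominated by D1 (time 9≤25, cost 163≤235, risk 5≤8).
D3: dominated by D5 (time 15≤24, cost 132≤160, risk 2≤3).
D4: dominated by D1 (time 9≤21, cost 163≤218, risk 5≤9).
D5: dominated by D11 (time 11≤15, cost 56≤132, risk 2≤2).
D6: dominated by D11 (time 11≤22, cost 56≤72, risk 2≤9).
D7: not dominated (best cost).
D8: dominated by D12 (time 4≤8, cost 199≤286, risk 1≤6).
D9: dominated by D11 (time 11≤13, cost 56≤112, risk 2≤10).
D10: dominated by D12 (time 4≤10, cost 199≤222, risk 1≤1).
D11: not dominated.
D12: not dominated (best time).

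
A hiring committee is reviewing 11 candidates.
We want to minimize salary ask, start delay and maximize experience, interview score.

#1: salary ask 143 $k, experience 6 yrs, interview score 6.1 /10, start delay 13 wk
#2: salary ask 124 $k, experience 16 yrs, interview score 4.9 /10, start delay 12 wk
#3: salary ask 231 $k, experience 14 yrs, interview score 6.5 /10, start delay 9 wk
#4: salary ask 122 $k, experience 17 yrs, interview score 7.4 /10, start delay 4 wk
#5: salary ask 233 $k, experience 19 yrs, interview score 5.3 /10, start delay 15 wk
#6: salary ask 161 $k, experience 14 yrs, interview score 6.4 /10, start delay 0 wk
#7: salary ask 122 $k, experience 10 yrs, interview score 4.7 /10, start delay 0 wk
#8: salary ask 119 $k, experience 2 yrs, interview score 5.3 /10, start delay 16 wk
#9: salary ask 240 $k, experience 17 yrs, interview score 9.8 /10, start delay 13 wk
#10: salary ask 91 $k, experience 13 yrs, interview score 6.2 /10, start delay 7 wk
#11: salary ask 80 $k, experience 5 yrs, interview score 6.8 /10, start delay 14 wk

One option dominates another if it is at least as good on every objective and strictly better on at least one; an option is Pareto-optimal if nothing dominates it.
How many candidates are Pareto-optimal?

7

#1: dominated by #4 (salary ask 122≤143, experience 17≥6, interview score 7.4≥6.1, start delay 4≤13).
#2: dominated by #4 (salary ask 122≤124, experience 17≥16, interview score 7.4≥4.9, start delay 4≤12).
#3: dominated by #4 (salary ask 122≤231, experience 17≥14, interview score 7.4≥6.5, start delay 4≤9).
#4: not dominated.
#5: not dominated (best experience).
#6: not dominated.
#7: not dominated.
#8: dominated by #10 (salary ask 91≤119, experience 13≥2, interview score 6.2≥5.3, start delay 7≤16).
#9: not dominated (best interview score).
#10: not dominated.
#11: not dominated (best salary ask).
Pareto-optimal: #4, #5, #6, #7, #9, #10, #11 → 7.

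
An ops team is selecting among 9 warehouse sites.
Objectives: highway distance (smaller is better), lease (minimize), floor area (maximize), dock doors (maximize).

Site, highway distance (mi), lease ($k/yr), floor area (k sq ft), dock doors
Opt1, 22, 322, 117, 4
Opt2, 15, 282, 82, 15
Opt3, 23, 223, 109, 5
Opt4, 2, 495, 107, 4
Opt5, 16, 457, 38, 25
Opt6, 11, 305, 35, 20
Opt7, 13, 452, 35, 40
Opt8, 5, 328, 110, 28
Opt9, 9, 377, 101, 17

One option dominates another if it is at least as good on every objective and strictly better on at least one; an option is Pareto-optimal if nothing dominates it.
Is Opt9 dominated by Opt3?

Opt3 vs Opt9: Opt3 is worse on highway distance (23 vs 9), so it does not dominate Opt9.

No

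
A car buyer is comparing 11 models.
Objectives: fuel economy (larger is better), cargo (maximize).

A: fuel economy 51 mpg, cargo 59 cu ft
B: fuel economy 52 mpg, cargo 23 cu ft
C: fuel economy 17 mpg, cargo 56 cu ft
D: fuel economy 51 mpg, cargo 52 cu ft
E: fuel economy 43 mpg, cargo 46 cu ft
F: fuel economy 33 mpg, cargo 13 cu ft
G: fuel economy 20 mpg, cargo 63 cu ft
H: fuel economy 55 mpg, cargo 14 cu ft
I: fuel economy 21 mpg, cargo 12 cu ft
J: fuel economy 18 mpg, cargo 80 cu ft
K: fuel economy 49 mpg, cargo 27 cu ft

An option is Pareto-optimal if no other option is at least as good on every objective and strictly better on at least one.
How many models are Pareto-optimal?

5

A: not dominated.
B: not dominated.
C: dominated by A (fuel economy 51≥17, cargo 59≥56).
D: dominated by A (fuel economy 51≥51, cargo 59≥52).
E: dominated by A (fuel economy 51≥43, cargo 59≥46).
F: dominated by A (fuel economy 51≥33, cargo 59≥13).
G: not dominated.
H: not dominated (best fuel economy).
I: dominated by A (fuel economy 51≥21, cargo 59≥12).
J: not dominated (best cargo).
K: dominated by A (fuel economy 51≥49, cargo 59≥27).
Pareto-optimal: A, B, G, H, J → 5.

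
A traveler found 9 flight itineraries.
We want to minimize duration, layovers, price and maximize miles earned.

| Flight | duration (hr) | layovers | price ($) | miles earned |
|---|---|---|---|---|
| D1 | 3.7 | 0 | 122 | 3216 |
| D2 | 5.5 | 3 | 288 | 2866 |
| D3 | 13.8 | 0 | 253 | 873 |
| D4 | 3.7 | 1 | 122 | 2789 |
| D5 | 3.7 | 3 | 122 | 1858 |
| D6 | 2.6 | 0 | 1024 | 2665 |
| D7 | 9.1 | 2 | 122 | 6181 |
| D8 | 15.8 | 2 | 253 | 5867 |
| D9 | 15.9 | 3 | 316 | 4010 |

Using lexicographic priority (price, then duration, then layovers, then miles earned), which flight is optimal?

D1

First minimize price: best is 122, kept {D1, D4, D5, D7}.
Then minimize duration: best is 3.7, kept {D1, D4, D5}.
Then minimize layovers: best is 0, kept {D1}.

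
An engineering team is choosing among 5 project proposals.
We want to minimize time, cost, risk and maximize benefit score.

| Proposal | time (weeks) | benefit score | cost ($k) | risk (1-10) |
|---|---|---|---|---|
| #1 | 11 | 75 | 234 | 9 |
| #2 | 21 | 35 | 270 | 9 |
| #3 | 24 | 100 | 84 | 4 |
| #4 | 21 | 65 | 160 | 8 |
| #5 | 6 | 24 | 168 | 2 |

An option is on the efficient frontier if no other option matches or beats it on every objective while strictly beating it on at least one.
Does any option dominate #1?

#2: worse on time (21 vs 11).
#3: worse on time (24 vs 11).
#4: worse on time (21 vs 11).
#5: worse on benefit score (24 vs 75).
No option is at least as good as #1 on every objective and strictly better on one.

No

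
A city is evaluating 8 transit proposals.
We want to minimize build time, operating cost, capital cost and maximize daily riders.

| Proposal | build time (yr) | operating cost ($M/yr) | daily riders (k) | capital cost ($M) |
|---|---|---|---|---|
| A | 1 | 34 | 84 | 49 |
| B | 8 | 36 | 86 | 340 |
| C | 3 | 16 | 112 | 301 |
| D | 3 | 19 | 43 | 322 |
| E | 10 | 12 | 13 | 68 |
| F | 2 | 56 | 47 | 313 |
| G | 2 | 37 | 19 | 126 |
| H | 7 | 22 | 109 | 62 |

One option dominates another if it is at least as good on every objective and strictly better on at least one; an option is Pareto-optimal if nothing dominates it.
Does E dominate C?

No

E vs C: E is worse on build time (10 vs 3), so it does not dominate C.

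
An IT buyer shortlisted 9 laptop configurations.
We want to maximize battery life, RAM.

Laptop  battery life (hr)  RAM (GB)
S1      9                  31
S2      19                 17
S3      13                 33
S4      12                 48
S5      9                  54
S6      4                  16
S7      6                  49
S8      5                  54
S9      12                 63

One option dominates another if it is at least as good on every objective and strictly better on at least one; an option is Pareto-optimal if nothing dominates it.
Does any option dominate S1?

S3 vs S1: battery life 13≥9, RAM 33≥31 — S3 is at least as good on every objective and strictly better on at least one, so S3 dominates S1.

Yes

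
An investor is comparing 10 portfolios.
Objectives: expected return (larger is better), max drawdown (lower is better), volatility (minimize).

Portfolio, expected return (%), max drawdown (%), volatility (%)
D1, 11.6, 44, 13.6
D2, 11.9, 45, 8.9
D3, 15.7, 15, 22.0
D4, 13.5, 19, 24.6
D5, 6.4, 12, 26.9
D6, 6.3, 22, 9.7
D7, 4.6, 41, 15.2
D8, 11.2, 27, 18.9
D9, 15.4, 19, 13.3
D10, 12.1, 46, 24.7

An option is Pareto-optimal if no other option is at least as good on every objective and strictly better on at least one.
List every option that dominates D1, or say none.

D9: expected return 15.4≥11.6, max drawdown 19≤44, volatility 13.3≤13.6 — dominates D1.
Others (D2, D3, D4, D5, D6, D7, D8, D10) are each worse than D1 on at least one objective.

D9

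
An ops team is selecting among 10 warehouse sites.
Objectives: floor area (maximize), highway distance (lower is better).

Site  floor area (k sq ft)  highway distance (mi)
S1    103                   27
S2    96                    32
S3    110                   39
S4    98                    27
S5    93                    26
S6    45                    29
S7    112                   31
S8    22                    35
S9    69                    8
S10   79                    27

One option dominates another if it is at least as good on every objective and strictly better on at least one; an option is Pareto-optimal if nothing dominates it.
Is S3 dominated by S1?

S1 vs S3: S1 is worse on floor area (103 vs 110), so it does not dominate S3.

No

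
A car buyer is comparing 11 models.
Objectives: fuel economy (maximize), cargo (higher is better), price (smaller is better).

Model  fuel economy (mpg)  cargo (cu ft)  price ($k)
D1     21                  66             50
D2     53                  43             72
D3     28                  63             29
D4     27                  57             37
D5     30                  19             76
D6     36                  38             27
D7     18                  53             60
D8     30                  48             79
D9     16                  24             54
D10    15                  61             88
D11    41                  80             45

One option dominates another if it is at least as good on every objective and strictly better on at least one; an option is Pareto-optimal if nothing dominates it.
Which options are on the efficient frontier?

D1: dominated by D11 (fuel economy 41≥21, cargo 80≥66, price 45≤50).
D2: not dominated (best fuel economy).
D3: not dominated.
D4: dominated by D3 (fuel economy 28≥27, cargo 63≥57, price 29≤37).
D5: dominated by D2 (fuel economy 53≥30, cargo 43≥19, price 72≤76).
D6: not dominated (best price).
D7: dominated by D1 (fuel economy 21≥18, cargo 66≥53, price 50≤60).
D8: dominated by D11 (fuel economy 41≥30, cargo 80≥48, price 45≤79).
D9: dominated by D1 (fuel economy 21≥16, cargo 66≥24, price 50≤54).
D10: dominated by D1 (fuel economy 21≥15, cargo 66≥61, price 50≤88).
D11: not dominated (best cargo).

D2, D3, D6, D11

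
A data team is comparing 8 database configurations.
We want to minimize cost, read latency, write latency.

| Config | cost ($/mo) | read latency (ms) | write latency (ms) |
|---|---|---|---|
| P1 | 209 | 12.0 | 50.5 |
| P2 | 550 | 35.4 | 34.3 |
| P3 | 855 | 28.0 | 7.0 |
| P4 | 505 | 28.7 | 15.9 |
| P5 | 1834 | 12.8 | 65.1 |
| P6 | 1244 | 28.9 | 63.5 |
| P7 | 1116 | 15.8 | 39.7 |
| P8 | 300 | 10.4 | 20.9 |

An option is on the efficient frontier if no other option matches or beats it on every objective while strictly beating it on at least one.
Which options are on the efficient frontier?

P1, P3, P4, P8

P1: not dominated (best cost).
P2: dominated by P4 (cost 505≤550, read latency 28.7≤35.4, write latency 15.9≤34.3).
P3: not dominated (best write latency).
P4: not dominated.
P5: dominated by P1 (cost 209≤1834, read latency 12.0≤12.8, write latency 50.5≤65.1).
P6: dominated by P1 (cost 209≤1244, read latency 12.0≤28.9, write latency 50.5≤63.5).
P7: dominated by P8 (cost 300≤1116, read latency 10.4≤15.8, write latency 20.9≤39.7).
P8: not dominated (best read latency).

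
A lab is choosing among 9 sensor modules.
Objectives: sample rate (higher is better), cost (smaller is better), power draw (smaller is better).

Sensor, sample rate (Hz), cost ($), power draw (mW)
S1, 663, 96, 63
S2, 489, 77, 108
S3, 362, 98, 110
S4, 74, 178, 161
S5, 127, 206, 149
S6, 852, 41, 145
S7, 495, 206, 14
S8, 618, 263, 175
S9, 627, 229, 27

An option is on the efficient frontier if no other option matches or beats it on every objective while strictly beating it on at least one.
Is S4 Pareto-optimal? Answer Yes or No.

No

S1 vs S4: sample rate 663≥74, cost 96≤178, power draw 63≤161 — S1 is at least as good on every objective and strictly better on at least one, so S1 dominates S4.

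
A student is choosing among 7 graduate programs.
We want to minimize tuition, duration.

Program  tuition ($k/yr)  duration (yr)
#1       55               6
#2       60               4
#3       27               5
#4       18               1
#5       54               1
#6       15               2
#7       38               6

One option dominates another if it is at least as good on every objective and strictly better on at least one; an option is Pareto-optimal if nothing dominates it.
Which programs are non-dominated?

#1: dominated by #3 (tuition 27≤55, duration 5≤6).
#2: dominated by #4 (tuition 18≤60, duration 1≤4).
#3: dominated by #4 (tuition 18≤27, duration 1≤5).
#4: not dominated.
#5: dominated by #4 (tuition 18≤54, duration 1≤1).
#6: not dominated (best tuition).
#7: dominated by #3 (tuition 27≤38, duration 5≤6).

#4, #6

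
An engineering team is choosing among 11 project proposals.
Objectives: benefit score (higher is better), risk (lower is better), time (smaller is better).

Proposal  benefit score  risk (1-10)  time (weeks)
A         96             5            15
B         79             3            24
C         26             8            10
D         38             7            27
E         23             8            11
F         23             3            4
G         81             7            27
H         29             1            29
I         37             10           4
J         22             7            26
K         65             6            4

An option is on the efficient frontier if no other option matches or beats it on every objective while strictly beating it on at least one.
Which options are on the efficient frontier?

A: not dominated (best benefit score).
B: not dominated.
C: dominated by K (benefit score 65≥26, risk 6≤8, time 4≤10).
D: dominated by A (benefit score 96≥38, risk 5≤7, time 15≤27).
E: dominated by C (benefit score 26≥23, risk 8≤8, time 10≤11).
F: not dominated.
G: dominated by A (benefit score 96≥81, risk 5≤7, time 15≤27).
H: not dominated (best risk).
I: dominated by K (benefit score 65≥37, risk 6≤10, time 4≤4).
J: dominated by A (benefit score 96≥22, risk 5≤7, time 15≤26).
K: not dominated.

A, B, F, H, K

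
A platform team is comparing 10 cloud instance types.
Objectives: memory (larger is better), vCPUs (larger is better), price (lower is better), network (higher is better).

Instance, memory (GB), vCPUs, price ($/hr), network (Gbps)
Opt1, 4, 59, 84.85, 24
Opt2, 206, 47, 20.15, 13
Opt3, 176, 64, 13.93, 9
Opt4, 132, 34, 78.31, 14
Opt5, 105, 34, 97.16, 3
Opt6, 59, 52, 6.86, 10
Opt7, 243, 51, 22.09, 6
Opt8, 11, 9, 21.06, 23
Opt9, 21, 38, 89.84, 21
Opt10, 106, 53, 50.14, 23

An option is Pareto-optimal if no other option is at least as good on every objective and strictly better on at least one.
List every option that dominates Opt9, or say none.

Opt10: memory 106≥21, vCPUs 53≥38, price 50.14≤89.84, network 23≥21 — dominates Opt9.
Others (Opt1, Opt2, Opt3, Opt4, Opt5, Opt6, Opt7, Opt8) are each worse than Opt9 on at least one objective.

Opt10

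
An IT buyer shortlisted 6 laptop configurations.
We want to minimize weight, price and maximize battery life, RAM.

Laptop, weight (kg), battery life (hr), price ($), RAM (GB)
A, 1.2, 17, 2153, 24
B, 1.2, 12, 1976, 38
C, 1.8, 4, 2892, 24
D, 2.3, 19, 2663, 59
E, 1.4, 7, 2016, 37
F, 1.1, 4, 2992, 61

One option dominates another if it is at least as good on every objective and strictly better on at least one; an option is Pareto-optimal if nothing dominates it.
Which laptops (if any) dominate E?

B: weight 1.2≤1.4, battery life 12≥7, price 1976≤2016, RAM 38≥37 — dominates E.
Others (A, C, D, F) are each worse than E on at least one objective.

B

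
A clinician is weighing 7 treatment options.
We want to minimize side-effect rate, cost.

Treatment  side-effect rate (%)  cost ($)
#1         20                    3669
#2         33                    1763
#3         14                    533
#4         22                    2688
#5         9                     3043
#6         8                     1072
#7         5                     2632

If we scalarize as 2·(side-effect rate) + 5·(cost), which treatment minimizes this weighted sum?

#3

#1: 2·20 + 5·3669 = 18385
#2: 2·33 + 5·1763 = 8881
#3: 2·14 + 5·533 = 2693
#4: 2·22 + 5·2688 = 13484
#5: 2·9 + 5·3043 = 15233
#6: 2·8 + 5·1072 = 5376
#7: 2·5 + 5·2632 = 13170
Lowest: #3 at 2693.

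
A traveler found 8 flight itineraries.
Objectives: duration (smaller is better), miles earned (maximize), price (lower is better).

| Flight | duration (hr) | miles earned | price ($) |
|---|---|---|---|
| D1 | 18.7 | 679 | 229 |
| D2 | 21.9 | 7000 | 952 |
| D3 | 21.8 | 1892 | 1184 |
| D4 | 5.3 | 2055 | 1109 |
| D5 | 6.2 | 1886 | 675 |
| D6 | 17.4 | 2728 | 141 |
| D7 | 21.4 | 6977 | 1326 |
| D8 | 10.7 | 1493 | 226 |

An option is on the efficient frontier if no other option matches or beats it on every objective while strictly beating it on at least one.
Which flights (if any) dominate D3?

D4, D6

D4: duration 5.3≤21.8, miles earned 2055≥1892, price 1109≤1184 — dominates D3.
D6: duration 17.4≤21.8, miles earned 2728≥1892, price 141≤1184 — dominates D3.
Others (D1, D2, D5, D7, D8) are each worse than D3 on at least one objective.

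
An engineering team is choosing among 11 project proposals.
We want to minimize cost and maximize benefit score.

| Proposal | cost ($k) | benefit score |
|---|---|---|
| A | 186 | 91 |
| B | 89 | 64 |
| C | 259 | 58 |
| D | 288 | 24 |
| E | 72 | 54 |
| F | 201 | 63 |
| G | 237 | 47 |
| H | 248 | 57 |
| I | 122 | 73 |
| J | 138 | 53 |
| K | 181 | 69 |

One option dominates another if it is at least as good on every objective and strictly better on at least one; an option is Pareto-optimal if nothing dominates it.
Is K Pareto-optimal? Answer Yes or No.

No

I vs K: cost 122≤181, benefit score 73≥69 — I is at least as good on every objective and strictly better on at least one, so I dominates K.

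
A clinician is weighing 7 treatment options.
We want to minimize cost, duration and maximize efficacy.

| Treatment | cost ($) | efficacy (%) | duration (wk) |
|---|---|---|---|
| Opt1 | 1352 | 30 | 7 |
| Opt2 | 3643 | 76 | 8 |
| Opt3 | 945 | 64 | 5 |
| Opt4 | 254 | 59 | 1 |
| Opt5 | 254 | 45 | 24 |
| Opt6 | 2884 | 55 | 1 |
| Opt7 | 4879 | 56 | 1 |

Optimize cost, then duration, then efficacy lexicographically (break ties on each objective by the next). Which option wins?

First minimize cost: best is 254, kept {Opt4, Opt5}.
Then minimize duration: best is 1, kept {Opt4}.

Opt4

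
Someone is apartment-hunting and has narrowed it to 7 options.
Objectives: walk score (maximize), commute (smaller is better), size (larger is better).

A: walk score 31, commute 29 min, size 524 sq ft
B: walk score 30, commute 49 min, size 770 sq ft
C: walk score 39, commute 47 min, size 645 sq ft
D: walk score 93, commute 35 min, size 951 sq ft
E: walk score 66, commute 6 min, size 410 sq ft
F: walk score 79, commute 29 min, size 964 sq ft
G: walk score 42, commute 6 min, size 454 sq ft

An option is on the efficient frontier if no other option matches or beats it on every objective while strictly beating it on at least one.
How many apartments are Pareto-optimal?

A: dominated by F (walk score 79≥31, commute 29≤29, size 964≥524).
B: dominated by D (walk score 93≥30, commute 35≤49, size 951≥770).
C: dominated by D (walk score 93≥39, commute 35≤47, size 951≥645).
D: not dominated (best walk score).
E: not dominated.
F: not dominated (best size).
G: not dominated.
Pareto-optimal: D, E, F, G → 4.

4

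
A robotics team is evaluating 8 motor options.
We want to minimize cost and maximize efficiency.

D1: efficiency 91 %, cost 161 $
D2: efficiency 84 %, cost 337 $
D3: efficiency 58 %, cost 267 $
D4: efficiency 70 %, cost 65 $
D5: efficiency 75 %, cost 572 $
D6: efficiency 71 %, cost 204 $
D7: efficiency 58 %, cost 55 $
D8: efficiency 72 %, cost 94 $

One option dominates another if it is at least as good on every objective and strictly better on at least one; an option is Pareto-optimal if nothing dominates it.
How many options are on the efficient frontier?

D1: not dominated (best efficiency).
D2: dominated by D1 (efficiency 91≥84, cost 161≤337).
D3: dominated by D1 (efficiency 91≥58, cost 161≤267).
D4: not dominated.
D5: dominated by D1 (efficiency 91≥75, cost 161≤572).
D6: dominated by D1 (efficiency 91≥71, cost 161≤204).
D7: not dominated (best cost).
D8: not dominated.
Pareto-optimal: D1, D4, D7, D8 → 4.

4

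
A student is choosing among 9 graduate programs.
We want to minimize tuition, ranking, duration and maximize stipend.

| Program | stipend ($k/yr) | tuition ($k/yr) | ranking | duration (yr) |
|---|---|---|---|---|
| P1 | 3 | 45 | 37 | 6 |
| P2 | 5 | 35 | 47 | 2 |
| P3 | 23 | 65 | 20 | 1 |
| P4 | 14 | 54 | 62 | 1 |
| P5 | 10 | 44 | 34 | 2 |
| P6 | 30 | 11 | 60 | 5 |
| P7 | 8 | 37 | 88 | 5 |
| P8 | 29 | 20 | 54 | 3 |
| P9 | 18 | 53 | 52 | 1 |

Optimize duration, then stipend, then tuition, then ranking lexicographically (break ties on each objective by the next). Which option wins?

P3

First minimize duration: best is 1, kept {P3, P4, P9}.
Then maximize stipend: best is 23, kept {P3}.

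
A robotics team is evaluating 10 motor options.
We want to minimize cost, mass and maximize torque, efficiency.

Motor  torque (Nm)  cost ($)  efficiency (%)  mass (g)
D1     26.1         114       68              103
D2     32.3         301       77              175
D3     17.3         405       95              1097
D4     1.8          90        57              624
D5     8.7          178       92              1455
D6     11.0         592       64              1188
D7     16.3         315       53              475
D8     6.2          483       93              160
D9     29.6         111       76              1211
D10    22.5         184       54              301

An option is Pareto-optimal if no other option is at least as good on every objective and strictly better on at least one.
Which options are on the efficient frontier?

D1: not dominated (best mass).
D2: not dominated (best torque).
D3: not dominated (best efficiency).
D4: not dominated (best cost).
D5: not dominated.
D6: dominated by D1 (torque 26.1≥11.0, cost 114≤592, efficiency 68≥64, mass 103≤1188).
D7: dominated by D1 (torque 26.1≥16.3, cost 114≤315, efficiency 68≥53, mass 103≤475).
D8: not dominated.
D9: not dominated.
D10: dominated by D1 (torque 26.1≥22.5, cost 114≤184, efficiency 68≥54, mass 103≤301).

D1, D2, D3, D4, D5, D8, D9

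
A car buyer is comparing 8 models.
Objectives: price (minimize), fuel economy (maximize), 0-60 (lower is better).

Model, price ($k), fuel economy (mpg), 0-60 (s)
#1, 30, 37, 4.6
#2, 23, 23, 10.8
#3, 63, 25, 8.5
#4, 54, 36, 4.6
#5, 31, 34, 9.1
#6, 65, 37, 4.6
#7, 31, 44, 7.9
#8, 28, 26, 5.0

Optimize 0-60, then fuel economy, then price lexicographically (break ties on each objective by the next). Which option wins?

First minimize 0-60: best is 4.6, kept {#1, #4, #6}.
Then maximize fuel economy: best is 37, kept {#1, #6}.
Then minimize price: best is 30, kept {#1}.

#1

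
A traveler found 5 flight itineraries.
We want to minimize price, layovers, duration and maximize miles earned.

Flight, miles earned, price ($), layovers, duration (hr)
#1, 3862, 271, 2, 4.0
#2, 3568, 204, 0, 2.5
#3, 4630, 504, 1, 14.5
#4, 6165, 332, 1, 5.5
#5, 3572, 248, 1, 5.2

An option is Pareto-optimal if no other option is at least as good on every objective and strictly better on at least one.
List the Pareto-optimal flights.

#1, #2, #4, #5

#1: not dominated.
#2: not dominated (best price).
#3: dominated by #4 (miles earned 6165≥4630, price 332≤504, layovers 1≤1, duration 5.5≤14.5).
#4: not dominated (best miles earned).
#5: not dominated.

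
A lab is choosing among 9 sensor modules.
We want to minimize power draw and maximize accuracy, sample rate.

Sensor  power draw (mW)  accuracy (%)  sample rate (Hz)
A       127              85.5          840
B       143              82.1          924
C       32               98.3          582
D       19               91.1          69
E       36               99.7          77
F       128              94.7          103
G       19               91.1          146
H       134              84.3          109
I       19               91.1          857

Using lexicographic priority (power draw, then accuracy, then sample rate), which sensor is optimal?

First minimize power draw: best is 19, kept {D, G, I}.
Then maximize accuracy: best is 91.1, kept {D, G, I}.
Then maximize sample rate: best is 857, kept {I}.

I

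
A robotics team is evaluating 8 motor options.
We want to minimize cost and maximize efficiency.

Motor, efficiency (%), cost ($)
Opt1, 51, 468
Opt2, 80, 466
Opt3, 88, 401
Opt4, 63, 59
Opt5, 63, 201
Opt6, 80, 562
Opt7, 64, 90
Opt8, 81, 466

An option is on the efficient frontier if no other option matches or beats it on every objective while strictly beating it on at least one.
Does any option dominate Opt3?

Opt1: worse on efficiency (51 vs 88).
Opt2: worse on efficiency (80 vs 88).
Opt4: worse on efficiency (63 vs 88).
Opt5: worse on efficiency (63 vs 88).
Opt6: worse on efficiency (80 vs 88).
Opt7: worse on efficiency (64 vs 88).
Opt8: worse on efficiency (81 vs 88).
No option is at least as good as Opt3 on every objective and strictly better on one.

No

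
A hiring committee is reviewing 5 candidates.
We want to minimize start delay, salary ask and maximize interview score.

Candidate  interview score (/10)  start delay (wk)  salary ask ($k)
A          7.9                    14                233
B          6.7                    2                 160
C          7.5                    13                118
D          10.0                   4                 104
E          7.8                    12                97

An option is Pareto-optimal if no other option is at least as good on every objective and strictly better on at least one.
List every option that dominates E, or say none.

A: worse on start delay (14 vs 12).
B: worse on interview score (6.7 vs 7.8).
C: worse on interview score (7.5 vs 7.8).
D: worse on salary ask (104 vs 97).
No option dominates E.

none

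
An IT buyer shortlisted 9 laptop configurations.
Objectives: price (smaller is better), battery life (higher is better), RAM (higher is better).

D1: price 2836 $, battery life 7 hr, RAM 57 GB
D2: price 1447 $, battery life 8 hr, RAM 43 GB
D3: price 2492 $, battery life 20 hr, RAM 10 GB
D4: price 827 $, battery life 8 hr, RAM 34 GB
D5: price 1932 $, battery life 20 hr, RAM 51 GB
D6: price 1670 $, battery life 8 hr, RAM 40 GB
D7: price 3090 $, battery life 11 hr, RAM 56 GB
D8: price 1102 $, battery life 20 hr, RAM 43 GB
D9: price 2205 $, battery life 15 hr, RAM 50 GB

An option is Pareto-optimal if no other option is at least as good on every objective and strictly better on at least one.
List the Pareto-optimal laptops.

D1, D4, D5, D7, D8

D1: not dominated (best RAM).
D2: dominated by D8 (price 1102≤1447, battery life 20≥8, RAM 43≥43).
D3: dominated by D5 (price 1932≤2492, battery life 20≥20, RAM 51≥10).
D4: not dominated (best price).
D5: not dominated.
D6: dominated by D2 (price 1447≤1670, battery life 8≥8, RAM 43≥40).
D7: not dominated.
D8: not dominated.
D9: dominated by D5 (price 1932≤2205, battery life 20≥15, RAM 51≥50).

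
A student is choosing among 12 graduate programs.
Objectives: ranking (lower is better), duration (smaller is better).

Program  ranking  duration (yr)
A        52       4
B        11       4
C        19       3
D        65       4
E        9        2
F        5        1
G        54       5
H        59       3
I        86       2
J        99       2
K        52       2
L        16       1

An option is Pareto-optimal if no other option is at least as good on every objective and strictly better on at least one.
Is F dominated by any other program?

A: worse on ranking (52 vs 5).
B: worse on ranking (11 vs 5).
C: worse on ranking (19 vs 5).
D: worse on ranking (65 vs 5).
E: worse on ranking (9 vs 5).
G: worse on ranking (54 vs 5).
H: worse on ranking (59 vs 5).
I: worse on ranking (86 vs 5).
J: worse on ranking (99 vs 5).
K: worse on ranking (52 vs 5).
L: worse on ranking (16 vs 5).
No option is at least as good as F on every objective and strictly better on one.

No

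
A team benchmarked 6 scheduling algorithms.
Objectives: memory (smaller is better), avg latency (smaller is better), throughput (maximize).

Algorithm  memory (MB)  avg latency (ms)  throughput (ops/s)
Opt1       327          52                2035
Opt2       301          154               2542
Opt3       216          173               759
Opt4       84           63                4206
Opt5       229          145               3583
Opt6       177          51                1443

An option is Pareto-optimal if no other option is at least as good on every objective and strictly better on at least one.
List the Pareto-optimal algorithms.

Opt1, Opt4, Opt6

Opt1: not dominated.
Opt2: dominated by Opt4 (memory 84≤301, avg latency 63≤154, throughput 4206≥2542).
Opt3: dominated by Opt4 (memory 84≤216, avg latency 63≤173, throughput 4206≥759).
Opt4: not dominated (best memory).
Opt5: dominated by Opt4 (memory 84≤229, avg latency 63≤145, throughput 4206≥3583).
Opt6: not dominated (best avg latency).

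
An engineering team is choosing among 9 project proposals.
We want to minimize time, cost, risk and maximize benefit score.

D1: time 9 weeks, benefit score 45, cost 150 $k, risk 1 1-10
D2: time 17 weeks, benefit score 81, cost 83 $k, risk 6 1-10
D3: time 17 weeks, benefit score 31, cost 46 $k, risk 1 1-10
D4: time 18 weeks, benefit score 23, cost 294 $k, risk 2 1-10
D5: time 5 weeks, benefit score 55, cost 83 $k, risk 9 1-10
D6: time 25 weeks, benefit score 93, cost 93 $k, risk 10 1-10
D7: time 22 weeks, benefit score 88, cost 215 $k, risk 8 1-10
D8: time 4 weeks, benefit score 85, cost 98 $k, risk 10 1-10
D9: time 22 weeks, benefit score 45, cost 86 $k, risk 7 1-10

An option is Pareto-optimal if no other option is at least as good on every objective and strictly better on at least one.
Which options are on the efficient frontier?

D1, D2, D3, D5, D6, D7, D8

D1: not dominated.
D2: not dominated.
D3: not dominated (best cost).
D4: dominated by D1 (time 9≤18, benefit score 45≥23, cost 150≤294, risk 1≤2).
D5: not dominated.
D6: not dominated (best benefit score).
D7: not dominated.
D8: not dominated (best time).
D9: dominated by D2 (time 17≤22, benefit score 81≥45, cost 83≤86, risk 6≤7).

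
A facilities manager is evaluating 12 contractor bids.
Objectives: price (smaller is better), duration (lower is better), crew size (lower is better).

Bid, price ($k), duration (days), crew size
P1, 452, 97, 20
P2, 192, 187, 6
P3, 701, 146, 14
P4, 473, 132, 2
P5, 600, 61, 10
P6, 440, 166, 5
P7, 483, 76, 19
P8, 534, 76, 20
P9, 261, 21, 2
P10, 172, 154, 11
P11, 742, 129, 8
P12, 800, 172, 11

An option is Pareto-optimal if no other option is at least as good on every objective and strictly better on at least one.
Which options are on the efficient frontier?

P1: dominated by P9 (price 261≤452, duration 21≤97, crew size 2≤20).
P2: not dominated.
P3: dominated by P4 (price 473≤701, duration 132≤146, crew size 2≤14).
P4: dominated by P9 (price 261≤473, duration 21≤132, crew size 2≤2).
P5: dominated by P9 (price 261≤600, duration 21≤61, crew size 2≤10).
P6: dominated by P9 (price 261≤440, duration 21≤166, crew size 2≤5).
P7: dominated by P9 (price 261≤483, duration 21≤76, crew size 2≤19).
P8: dominated by P7 (price 483≤534, duration 76≤76, crew size 19≤20).
P9: not dominated (best duration).
P10: not dominated (best price).
P11: dominated by P9 (price 261≤742, duration 21≤129, crew size 2≤8).
P12: dominated by P4 (price 473≤800, duration 132≤172, crew size 2≤11).

P2, P9, P10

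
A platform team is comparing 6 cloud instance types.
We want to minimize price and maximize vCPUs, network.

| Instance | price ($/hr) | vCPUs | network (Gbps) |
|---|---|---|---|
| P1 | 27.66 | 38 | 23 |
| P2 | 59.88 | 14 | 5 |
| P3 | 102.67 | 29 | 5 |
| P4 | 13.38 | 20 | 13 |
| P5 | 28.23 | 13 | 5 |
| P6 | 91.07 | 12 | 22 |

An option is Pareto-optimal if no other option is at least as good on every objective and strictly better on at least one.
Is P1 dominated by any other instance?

No

P2: worse on price (59.88 vs 27.66).
P3: worse on price (102.67 vs 27.66).
P4: worse on vCPUs (20 vs 38).
P5: worse on price (28.23 vs 27.66).
P6: worse on price (91.07 vs 27.66).
No option is at least as good as P1 on every objective and strictly better on one.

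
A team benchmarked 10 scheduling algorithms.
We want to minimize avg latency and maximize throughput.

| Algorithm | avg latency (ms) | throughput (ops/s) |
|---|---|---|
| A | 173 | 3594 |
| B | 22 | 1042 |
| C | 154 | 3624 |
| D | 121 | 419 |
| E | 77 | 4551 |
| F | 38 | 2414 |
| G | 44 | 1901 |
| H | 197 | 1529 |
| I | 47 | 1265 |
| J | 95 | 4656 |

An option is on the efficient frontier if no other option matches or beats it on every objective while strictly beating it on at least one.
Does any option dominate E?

A: worse on avg latency (173 vs 77).
B: worse on throughput (1042 vs 4551).
C: worse on avg latency (154 vs 77).
D: worse on avg latency (121 vs 77).
F: worse on throughput (2414 vs 4551).
G: worse on throughput (1901 vs 4551).
H: worse on avg latency (197 vs 77).
I: worse on throughput (1265 vs 4551).
J: worse on avg latency (95 vs 77).
No option is at least as good as E on every objective and strictly better on one.

No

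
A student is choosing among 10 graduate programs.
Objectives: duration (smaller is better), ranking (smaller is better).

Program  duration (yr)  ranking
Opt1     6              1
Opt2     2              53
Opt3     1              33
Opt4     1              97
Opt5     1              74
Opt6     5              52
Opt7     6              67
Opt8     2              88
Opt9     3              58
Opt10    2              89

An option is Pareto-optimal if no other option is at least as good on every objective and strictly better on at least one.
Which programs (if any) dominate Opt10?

Opt2: duration 2≤2, ranking 53≤89 — dominates Opt10.
Opt3: duration 1≤2, ranking 33≤89 — dominates Opt10.
Opt5: duration 1≤2, ranking 74≤89 — dominates Opt10.
Opt8: duration 2≤2, ranking 88≤89 — dominates Opt10.
Others (Opt1, Opt4, Opt6, Opt7, Opt9) are each worse than Opt10 on at least one objective.

Opt2, Opt3, Opt5, Opt8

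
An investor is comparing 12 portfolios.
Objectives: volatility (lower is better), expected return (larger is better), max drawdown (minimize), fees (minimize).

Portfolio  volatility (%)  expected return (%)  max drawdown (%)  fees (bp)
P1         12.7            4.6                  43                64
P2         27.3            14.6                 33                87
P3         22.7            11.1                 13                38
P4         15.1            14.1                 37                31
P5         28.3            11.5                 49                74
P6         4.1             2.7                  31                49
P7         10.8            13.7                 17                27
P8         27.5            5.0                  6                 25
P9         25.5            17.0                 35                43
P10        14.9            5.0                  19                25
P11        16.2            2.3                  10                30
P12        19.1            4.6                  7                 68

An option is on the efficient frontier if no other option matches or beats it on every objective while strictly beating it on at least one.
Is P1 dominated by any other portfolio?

Yes

P7 vs P1: volatility 10.8≤12.7, expected return 13.7≥4.6, max drawdown 17≤43, fees 27≤64 — P7 is at least as good on every objective and strictly better on at least one, so P7 dominates P1.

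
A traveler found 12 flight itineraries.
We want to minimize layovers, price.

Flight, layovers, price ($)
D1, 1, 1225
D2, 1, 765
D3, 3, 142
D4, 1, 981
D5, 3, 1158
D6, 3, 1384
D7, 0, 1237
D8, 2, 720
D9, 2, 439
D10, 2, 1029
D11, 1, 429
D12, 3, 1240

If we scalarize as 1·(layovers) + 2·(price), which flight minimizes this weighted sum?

D3

D1: 1·1 + 2·1225 = 2451
D2: 1·1 + 2·765 = 1531
D3: 1·3 + 2·142 = 287
D4: 1·1 + 2·981 = 1963
D5: 1·3 + 2·1158 = 2319
D6: 1·3 + 2·1384 = 2771
D7: 1·0 + 2·1237 = 2474
D8: 1·2 + 2·720 = 1442
D9: 1·2 + 2·439 = 880
D10: 1·2 + 2·1029 = 2060
D11: 1·1 + 2·429 = 859
D12: 1·3 + 2·1240 = 2483
Lowest: D3 at 287.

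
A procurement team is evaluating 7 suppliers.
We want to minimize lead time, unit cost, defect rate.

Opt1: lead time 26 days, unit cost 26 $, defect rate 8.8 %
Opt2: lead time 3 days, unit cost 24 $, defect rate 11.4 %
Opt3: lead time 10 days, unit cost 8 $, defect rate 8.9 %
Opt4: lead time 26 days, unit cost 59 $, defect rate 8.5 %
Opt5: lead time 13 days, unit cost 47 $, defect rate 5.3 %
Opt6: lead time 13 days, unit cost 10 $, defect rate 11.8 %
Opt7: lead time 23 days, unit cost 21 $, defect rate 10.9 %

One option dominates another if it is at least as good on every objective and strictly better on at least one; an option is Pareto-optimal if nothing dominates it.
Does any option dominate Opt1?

Opt2: worse on defect rate (11.4 vs 8.8).
Opt3: worse on defect rate (8.9 vs 8.8).
Opt4: worse on unit cost (59 vs 26).
Opt5: worse on unit cost (47 vs 26).
Opt6: worse on defect rate (11.8 vs 8.8).
Opt7: worse on defect rate (10.9 vs 8.8).
No option is at least as good as Opt1 on every objective and strictly better on one.

No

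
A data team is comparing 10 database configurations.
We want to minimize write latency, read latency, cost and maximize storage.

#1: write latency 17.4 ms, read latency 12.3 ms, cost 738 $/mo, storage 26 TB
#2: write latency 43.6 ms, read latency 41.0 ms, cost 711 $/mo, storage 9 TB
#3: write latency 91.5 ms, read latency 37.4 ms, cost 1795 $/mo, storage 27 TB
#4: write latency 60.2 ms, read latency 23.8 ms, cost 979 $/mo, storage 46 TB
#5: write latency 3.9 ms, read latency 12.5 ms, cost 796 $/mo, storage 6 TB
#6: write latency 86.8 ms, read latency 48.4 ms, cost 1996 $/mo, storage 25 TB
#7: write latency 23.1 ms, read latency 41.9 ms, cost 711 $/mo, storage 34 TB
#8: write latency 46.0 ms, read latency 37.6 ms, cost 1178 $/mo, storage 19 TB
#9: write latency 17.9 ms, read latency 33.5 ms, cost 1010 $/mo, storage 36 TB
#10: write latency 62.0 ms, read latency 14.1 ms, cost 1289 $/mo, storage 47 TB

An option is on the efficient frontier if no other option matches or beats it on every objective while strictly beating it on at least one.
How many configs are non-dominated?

7

#1: not dominated (best read latency).
#2: not dominated.
#3: dominated by #4 (write latency 60.2≤91.5, read latency 23.8≤37.4, cost 979≤1795, storage 46≥27).
#4: not dominated.
#5: not dominated (best write latency).
#6: dominated by #1 (write latency 17.4≤86.8, read latency 12.3≤48.4, cost 738≤1996, storage 26≥25).
#7: not dominated.
#8: dominated by #1 (write latency 17.4≤46.0, read latency 12.3≤37.6, cost 738≤1178, storage 26≥19).
#9: not dominated.
#10: not dominated (best storage).
Pareto-optimal: #1, #2, #4, #5, #7, #9, #10 → 7.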